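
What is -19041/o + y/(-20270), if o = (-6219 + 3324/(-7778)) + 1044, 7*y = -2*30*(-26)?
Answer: 349187323963/95195121931 ≈ 3.6681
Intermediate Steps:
y = 1560/7 (y = (-2*30*(-26))/7 = (-60*(-26))/7 = (1/7)*1560 = 1560/7 ≈ 222.86)
o = -20127237/3889 (o = (-6219 + 3324*(-1/7778)) + 1044 = (-6219 - 1662/3889) + 1044 = -24187353/3889 + 1044 = -20127237/3889 ≈ -5175.4)
-19041/o + y/(-20270) = -19041/(-20127237/3889) + (1560/7)/(-20270) = -19041*(-3889/20127237) + (1560/7)*(-1/20270) = 24683483/6709079 - 156/14189 = 349187323963/95195121931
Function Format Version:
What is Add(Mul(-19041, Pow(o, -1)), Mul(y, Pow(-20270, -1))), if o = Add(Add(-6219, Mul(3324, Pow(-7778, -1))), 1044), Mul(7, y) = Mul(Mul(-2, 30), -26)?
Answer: Rational(349187323963, 95195121931) ≈ 3.6681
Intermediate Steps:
y = Rational(1560, 7) (y = Mul(Rational(1, 7), Mul(Mul(-2, 30), -26)) = Mul(Rational(1, 7), Mul(-60, -26)) = Mul(Rational(1, 7), 1560) = Rational(1560, 7) ≈ 222.86)
o = Rational(-20127237, 3889) (o = Add(Add(-6219, Mul(3324, Rational(-1, 7778))), 1044) = Add(Add(-6219, Rational(-1662, 3889)), 1044) = Add(Rational(-24187353, 3889), 1044) = Rational(-20127237, 3889) ≈ -5175.4)
Add(Mul(-19041, Pow(o, -1)), Mul(y, Pow(-20270, -1))) = Add(Mul(-19041, Pow(Rational(-20127237, 3889), -1)), Mul(Rational(1560, 7), Pow(-20270, -1))) = Add(Mul(-19041, Rational(-3889, 20127237)), Mul(Rational(1560, 7), Rational(-1, 20270))) = Add(Rational(24683483, 6709079), Rational(-156, 14189)) = Rational(349187323963, 95195121931)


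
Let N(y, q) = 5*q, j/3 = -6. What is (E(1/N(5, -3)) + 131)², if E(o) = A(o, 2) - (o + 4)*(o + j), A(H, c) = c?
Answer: 2108095396/50625 ≈ 41641.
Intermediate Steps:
j = -18 (j = 3*(-6) = -18)
E(o) = 2 - (-18 + o)*(4 + o) (E(o) = 2 - (o + 4)*(o - 18) = 2 - (4 + o)*(-18 + o) = 2 - (-18 + o)*(4 + o))
(E(1/N(5, -3)) + 131)² = ((74 - (1/(5*(-3)))² + 14/((5*(-3)))) + 131)² = ((74 - (1/(-15))² + 14/(-15)) + 131)² = ((74 - (-1/15)² + 14*(-1/15)) + 131)² = ((74 - 1*1/225 - 14/15) + 131)² = ((74 - 1/225 - 14/15) + 131)² = (16439/225 + 131)² = (45914/225)² = 2108095396/50625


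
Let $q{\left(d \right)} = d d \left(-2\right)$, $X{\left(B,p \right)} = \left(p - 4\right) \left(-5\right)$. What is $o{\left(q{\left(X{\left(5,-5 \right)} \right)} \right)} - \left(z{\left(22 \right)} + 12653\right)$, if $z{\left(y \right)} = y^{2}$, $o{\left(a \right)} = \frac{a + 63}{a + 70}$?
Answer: $- \frac{52281273}{3980} \approx -13136.0$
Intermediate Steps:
$X{\left(B,p \right)} = 20 - 5 p$ ($X{\left(B,p \right)} = \left(-4 + p\right) \left(-5\right) = 20 - 5 p$)
$q{\left(d \right)} = - 2 d^{2}$ ($q{\left(d \right)} = d^{2} \left(-2\right) = - 2 d^{2}$)
$o{\left(a \right)} = \frac{63 + a}{70 + a}$
$o{\left(q{\left(X{\left(5,-5 \right)} \right)} \right)} - \left(z{\left(22 \right)} + 12653\right) = \frac{63 - 2 \left(20 - -25\right)^{2}}{70 - 2 \left(20 - -25\right)^{2}} - \left(22^{2} + 12653\right) = \frac{63 - 2 \left(20 + 25\right)^{2}}{70 - 2 \left(20 + 25\right)^{2}} - \left(484 + 12653\right) = \frac{63 - 2 \cdot 45^{2}}{70 - 2 \cdot 45^{2}} - 13137 = \frac{63 - 4050}{70 - 4050} - 13137 = \frac{1}{-3980} \left(-3987\right) - 13137 = \left(- \frac{1}{3980}\right) \left(-3987\right) - 13137 = \frac{3987}{3980} - 13137 = - \frac{52281273}{3980}$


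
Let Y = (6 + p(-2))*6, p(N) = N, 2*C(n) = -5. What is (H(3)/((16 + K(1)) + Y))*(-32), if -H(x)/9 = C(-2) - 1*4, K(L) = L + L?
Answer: -312/7 ≈ -44.571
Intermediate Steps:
C(n) = -5/2 (C(n) = (½)*(-5) = -5/2)
K(L) = 2*L
H(x) = 117/2 (H(x) = -9*(-5/2 - 1*4) = -9*(-5/2 - 4) = -9*(-13/2) = 117/2)
Y = 24 (Y = (6 - 2)*6 = 4*6 = 24)
(H(3)/((16 + K(1)) + Y))*(-32) = (117/(2*((16 + 2*1) + 24)))*(-32) = (117/(2*((16 + 2) + 24)))*(-32) = (117/(2*(18 + 24)))*(-32) = ((117/2)/42)*(-32) = ((117/2)*(1/42))*(-32) = (39/28)*(-32) = -312/7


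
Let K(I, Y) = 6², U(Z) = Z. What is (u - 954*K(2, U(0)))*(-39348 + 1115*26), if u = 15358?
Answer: 196656988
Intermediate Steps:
K(I, Y) = 36
(u - 954*K(2, U(0)))*(-39348 + 1115*26) = (15358 - 954*36)*(-39348 + 1115*26) = (15358 - 34344)*(-39348 + 28990) = -18986*(-10358) = 196656988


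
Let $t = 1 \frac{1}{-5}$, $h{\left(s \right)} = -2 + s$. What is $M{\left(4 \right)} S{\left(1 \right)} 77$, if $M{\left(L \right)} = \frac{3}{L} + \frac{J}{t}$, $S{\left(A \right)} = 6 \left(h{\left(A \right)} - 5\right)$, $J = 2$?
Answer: $25641$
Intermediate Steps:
$S{\left(A \right)} = -42 + 6 A$ ($S{\left(A \right)} = 6 \left(\left(-2 + A\right) - 5\right) = 6 \left(-7 + A\right) = -42 + 6 A$)
$t = - \frac{1}{5}$ ($t = 1 \left(- \frac{1}{5}\right) = - \frac{1}{5} \approx -0.2$)
$M{\left(L \right)} = -10 + \frac{3}{L}$ ($M{\left(L \right)} = \frac{3}{L} + \frac{2}{- \frac{1}{5}} = \frac{3}{L} + 2 \left(-5\right) = \frac{3}{L} - 10 = -10 + \frac{3}{L}$)
$M{\left(4 \right)} S{\left(1 \right)} 77 = \left(-10 + \frac{3}{4}\right) \left(-42 + 6 \cdot 1\right) 77 = \left(-10 + 3 \cdot \frac{1}{4}\right) \left(-42 + 6\right) 77 = \left(-10 + \frac{3}{4}\right) \left(-36\right) 77 = \left(- \frac{37}{4}\right) \left(-36\right) 77 = 333 \cdot 77 = 25641$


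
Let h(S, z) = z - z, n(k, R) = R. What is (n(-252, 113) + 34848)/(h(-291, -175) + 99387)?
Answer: 34961/99387 ≈ 0.35177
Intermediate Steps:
h(S, z) = 0
(n(-252, 113) + 34848)/(h(-291, -175) + 99387) = (113 + 34848)/(0 + 99387) = 34961/99387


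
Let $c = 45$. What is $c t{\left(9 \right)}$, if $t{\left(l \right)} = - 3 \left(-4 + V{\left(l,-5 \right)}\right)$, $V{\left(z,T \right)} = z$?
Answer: $-675$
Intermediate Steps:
$t{\left(l \right)} = 12 - 3 l$ ($t{\left(l \right)} = - 3 \left(-4 + l\right) = 12 - 3 l$)
$c t{\left(9 \right)} = 45 \left(12 - 27\right) = 45 \left(-15\right) = -675$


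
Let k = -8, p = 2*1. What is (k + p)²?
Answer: 36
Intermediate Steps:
p = 2
(k + p)² = (-8 + 2)² = (-6)² = 36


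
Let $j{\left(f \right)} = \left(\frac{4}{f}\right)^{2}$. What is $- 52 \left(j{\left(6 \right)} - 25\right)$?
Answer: $\frac{11492}{9} \approx 1276.9$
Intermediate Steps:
$j{\left(f \right)} = \frac{16}{f^{2}}$
$- 52 \left(j{\left(6 \right)} - 25\right) = - 52 \left(\frac{16}{36} - 25\right) = - 52 \left(16 \cdot \frac{1}{36} - 25\right) = - 52 \left(\frac{4}{9} - 25\right) = \left(-52\right) \left(- \frac{221}{9}\right) = \frac{11492}{9}$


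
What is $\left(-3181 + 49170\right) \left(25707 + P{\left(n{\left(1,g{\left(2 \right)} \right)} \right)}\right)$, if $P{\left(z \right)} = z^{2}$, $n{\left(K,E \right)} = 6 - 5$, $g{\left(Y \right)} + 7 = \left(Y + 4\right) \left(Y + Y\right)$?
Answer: $1182285212$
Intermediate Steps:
$g{\left(Y \right)} = -7 + 2 Y \left(4 + Y\right)$ ($g{\left(Y \right)} = -7 + \left(Y + 4\right) \left(Y + Y\right) = -7 + \left(4 + Y\right) 2 Y = -7 + 2 Y \left(4 + Y\right)$)
$n{\left(K,E \right)} = 1$ ($n{\left(K,E \right)} = 6 - 5 = 1$)
$\left(-3181 + 49170\right) \left(25707 + P{\left(n{\left(1,g{\left(2 \right)} \right)} \right)}\right) = \left(-3181 + 49170\right) \left(25707 + 1^{2}\right) = 45989 \left(25707 + 1\right) = 45989 \cdot 25708 = 1182285212$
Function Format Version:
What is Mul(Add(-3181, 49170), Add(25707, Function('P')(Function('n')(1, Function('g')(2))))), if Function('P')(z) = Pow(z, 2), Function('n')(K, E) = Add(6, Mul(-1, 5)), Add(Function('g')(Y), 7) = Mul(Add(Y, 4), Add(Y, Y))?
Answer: 1182285212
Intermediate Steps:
Function('g')(Y) = Add(-7, Mul(2, Y, Add(4, Y))) (Function('g')(Y) = Add(-7, Mul(Add(Y, 4), Add(Y, Y))) = Add(-7, Mul(Add(4, Y), Mul(2, Y))) = Add(-7, Mul(2, Y, Add(4, Y))))
Function('n')(K, E) = 1 (Function('n')(K, E) = Add(6, -5) = 1)
Mul(Add(-3181, 49170), Add(25707, Function('P')(Function('n')(1, Function('g')(2))))) = Mul(Add(-3181, 49170), Add(25707, Pow(1, 2))) = Mul(45989, Add(25707, 1)) = Mul(45989, 25708) = 1182285212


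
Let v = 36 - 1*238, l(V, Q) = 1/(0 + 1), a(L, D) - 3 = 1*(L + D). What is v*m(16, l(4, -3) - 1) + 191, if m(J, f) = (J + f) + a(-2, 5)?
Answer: -4253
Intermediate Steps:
a(L, D) = 3 + D + L (a(L, D) = 3 + 1*(L + D) = 3 + 1*(D + L) = 3 + (D + L) = 3 + D + L)
l(V, Q) = 1 (l(V, Q) = 1/1 = 1)
m(J, f) = 6 + J + f (m(J, f) = (J + f) + (3 + 5 - 2) = (J + f) + 6 = 6 + J + f)
v = -202 (v = 36 - 238 = -202)
v*m(16, l(4, -3) - 1) + 191 = -202*(6 + 16 + (1 - 1)) + 191 = -202*(6 + 16 + 0) + 191 = -202*22 + 191 = -4444 + 191 = -4253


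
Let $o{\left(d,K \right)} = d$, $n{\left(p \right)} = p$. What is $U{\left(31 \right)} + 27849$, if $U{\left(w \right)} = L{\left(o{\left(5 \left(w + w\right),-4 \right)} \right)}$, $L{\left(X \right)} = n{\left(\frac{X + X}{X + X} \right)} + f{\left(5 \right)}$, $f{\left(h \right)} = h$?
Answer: $27855$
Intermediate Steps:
$L{\left(X \right)} = 6$ ($L{\left(X \right)} = \frac{X + X}{X + X} + 5 = \frac{2 X}{2 X} + 5 = 2 X \frac{1}{2 X} + 5 = 1 + 5 = 6$)
$U{\left(w \right)} = 6$
$U{\left(31 \right)} + 27849 = 6 + 27849 = 27855$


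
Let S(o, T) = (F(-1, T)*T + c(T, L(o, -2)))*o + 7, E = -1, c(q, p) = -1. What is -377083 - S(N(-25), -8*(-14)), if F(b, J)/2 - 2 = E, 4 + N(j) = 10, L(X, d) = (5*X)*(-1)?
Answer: -378428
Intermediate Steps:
L(X, d) = -5*X
N(j) = 6 (N(j) = -4 + 10 = 6)
F(b, J) = 2 (F(b, J) = 4 + 2*(-1) = 4 - 2 = 2)
S(o, T) = 7 + o*(-1 + 2*T) (S(o, T) = (2*T - 1)*o + 7 = (-1 + 2*T)*o + 7 = o*(-1 + 2*T) + 7 = 7 + o*(-1 + 2*T))
-377083 - S(N(-25), -8*(-14)) = -377083 - (7 - 1*6 + 2*(-8*(-14))*6) = -377083 - (7 - 6 + 2*112*6) = -377083 - (7 - 6 + 1344) = -377083 - 1*1345 = -377083 - 1345 = -378428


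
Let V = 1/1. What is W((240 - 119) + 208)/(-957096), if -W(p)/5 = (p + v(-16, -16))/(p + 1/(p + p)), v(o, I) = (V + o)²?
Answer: 65095/7399821906 ≈ 8.7968e-6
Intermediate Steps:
V = 1
v(o, I) = (1 + o)²
W(p) = -5*(225 + p)/(p + 1/(2*p)) (W(p) = -5*(p + (1 - 16)²)/(p + 1/(p + p)) = -5*(p + (-15)²)/(p + 1/(2*p)) = -5*(p + 225)/(p + 1/(2*p)) = -5*(225 + p)/(p + 1/(2*p)))
W((240 - 119) + 208)/(-957096) = -10*((240 - 119) + 208)*(225 + ((240 - 119) + 208))/(1 + 2*((240 - 119) + 208)²)/(-957096) = -10*(121 + 208)*(225 + (121 + 208))/(1 + 2*(121 + 208)²)*(-1/957096) = -10*329*(225 + 329)/(1 + 2*329²)*(-1/957096) = -10*329*554/(1 + 2*108241)*(-1/957096) = -10*329*554/(1 + 216482)*(-1/957096) = -10*329*554/216483*(-1/957096) = -10*329*1/216483*554*(-1/957096) = -1822660/216483*(-1/957096) = 65095/7399821906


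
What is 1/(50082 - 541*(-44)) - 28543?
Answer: -2108928097/73886 ≈ -28543.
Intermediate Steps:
1/(50082 - 541*(-44)) - 28543 = 1/(50082 + 23804) - 28543 = 1/73886 - 28543 = -2108928097/73886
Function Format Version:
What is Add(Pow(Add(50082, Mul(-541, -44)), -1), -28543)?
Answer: Rational(-2108928097, 73886) ≈ -28543.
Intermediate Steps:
Add(Pow(Add(50082, Mul(-541, -44)), -1), -28543) = Add(Pow(Add(50082, 23804), -1), -28543) = Add(Pow(73886, -1), -28543) = Add(Rational(1, 73886), -28543) = Rational(-2108928097, 73886)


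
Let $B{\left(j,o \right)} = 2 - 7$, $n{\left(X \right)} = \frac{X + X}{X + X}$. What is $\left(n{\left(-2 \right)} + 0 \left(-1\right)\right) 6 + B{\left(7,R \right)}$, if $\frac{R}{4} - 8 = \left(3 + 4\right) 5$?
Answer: $1$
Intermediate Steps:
$n{\left(X \right)} = 1$ ($n{\left(X \right)} = \frac{2 X}{2 X} = 2 X \frac{1}{2 X} = 1$)
$R = 172$ ($R = 32 + 4 \left(3 + 4\right) 5 = 32 + 4 \cdot 7 \cdot 5 = 32 + 4 \cdot 35 = 32 + 140 = 172$)
$B{\left(j,o \right)} = -5$ ($B{\left(j,o \right)} = 2 - 7 = -5$)
$\left(n{\left(-2 \right)} + 0 \left(-1\right)\right) 6 + B{\left(7,R \right)} = \left(1 + 0 \left(-1\right)\right) 6 - 5 = \left(1 + 0\right) 6 - 5 = 1 \cdot 6 - 5 = 6 - 5 = 1$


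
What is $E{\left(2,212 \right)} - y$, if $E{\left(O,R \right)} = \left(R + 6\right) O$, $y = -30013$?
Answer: $30449$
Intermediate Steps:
$E{\left(O,R \right)} = O \left(6 + R\right)$ ($E{\left(O,R \right)} = \left(6 + R\right) O = O \left(6 + R\right)$)
$E{\left(2,212 \right)} - y = 2 \left(6 + 212\right) - -30013 = 2 \cdot 218 + 30013 = 436 + 30013 = 30449$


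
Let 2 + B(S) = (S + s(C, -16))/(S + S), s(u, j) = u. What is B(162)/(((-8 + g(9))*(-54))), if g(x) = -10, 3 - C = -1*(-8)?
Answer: -491/314928 ≈ -0.0015591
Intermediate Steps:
C = -5 (C = 3 - (-1)*(-8) = 3 - 1*8 = 3 - 8 = -5)
B(S) = -2 + (-5 + S)/(2*S) (B(S) = -2 + (S - 5)/(S + S) = -2 + (-5 + S)/((2*S)) = -2 + (-5 + S)*(1/(2*S)) = -2 + (-5 + S)/(2*S))
B(162)/(((-8 + g(9))*(-54))) = ((1/2)*(-5 - 3*162)/162)/(((-8 - 10)*(-54))) = ((1/2)*(1/162)*(-5 - 486))/((-18*(-54))) = ((1/2)*(1/162)*(-491))/972 = -491/324*1/972 = -491/314928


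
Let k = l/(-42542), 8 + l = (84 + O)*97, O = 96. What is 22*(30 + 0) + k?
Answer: 14030134/21271 ≈ 659.59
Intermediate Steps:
l = 17452 (l = -8 + (84 + 96)*97 = -8 + 180*97 = -8 + 17460 = 17452)
k = -8726/21271 (k = 17452/(-42542) = 17452*(-1/42542) = -8726/21271 ≈ -0.41023)
22*(30 + 0) + k = 22*(30 + 0) - 8726/21271 = 22*30 - 8726/21271 = 660 - 8726/21271 = 14030134/21271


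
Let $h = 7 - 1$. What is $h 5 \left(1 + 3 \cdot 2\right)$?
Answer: $210$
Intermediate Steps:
$h = 6$ ($h = 7 - 1 = 6$)
$h 5 \left(1 + 3 \cdot 2\right) = 6 \cdot 5 \left(1 + 3 \cdot 2\right) = 30 \left(1 + 6\right) = 30 \cdot 7 = 210$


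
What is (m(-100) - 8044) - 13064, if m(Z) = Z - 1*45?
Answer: -21253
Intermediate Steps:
m(Z) = -45 + Z (m(Z) = Z - 45 = -45 + Z)
(m(-100) - 8044) - 13064 = ((-45 - 100) - 8044) - 13064 = (-145 - 8044) - 13064 = -8189 - 13064 = -21253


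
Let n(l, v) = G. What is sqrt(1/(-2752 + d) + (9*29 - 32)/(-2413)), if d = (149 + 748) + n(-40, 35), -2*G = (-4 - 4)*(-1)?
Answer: 2*I*sqrt(2840923833)/345059 ≈ 0.30893*I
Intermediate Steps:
G = -4 (G = -(-4 - 4)*(-1)/2 = -(-4)*(-1) = -1/2*8 = -4)
n(l, v) = -4
d = 893 (d = (149 + 748) - 4 = 897 - 4 = 893)
sqrt(1/(-2752 + d) + (9*29 - 32)/(-2413)) = sqrt(1/(-2752 + 893) + (9*29 - 32)/(-2413)) = sqrt(1/(-1859) + (261 - 32)*(-1/2413)) = sqrt(-1/1859 + 229*(-1/2413)) = sqrt(-1/1859 - 229/2413) = sqrt(-428124/4485767) = 2*I*sqrt(2840923833)/345059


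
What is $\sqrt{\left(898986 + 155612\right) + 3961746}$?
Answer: $2 \sqrt{1254086} \approx 2239.7$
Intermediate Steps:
$\sqrt{\left(898986 + 155612\right) + 3961746} = \sqrt{1054598 + 3961746} = \sqrt{5016344} = 2 \sqrt{1254086}$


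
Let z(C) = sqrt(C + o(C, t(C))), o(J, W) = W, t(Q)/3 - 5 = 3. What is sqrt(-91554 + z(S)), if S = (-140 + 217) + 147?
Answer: sqrt(-91554 + 2*sqrt(62)) ≈ 302.55*I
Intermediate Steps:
S = 224 (S = 77 + 147 = 224)
t(Q) = 24 (t(Q) = 15 + 3*3 = 15 + 9 = 24)
z(C) = sqrt(24 + C) (z(C) = sqrt(C + 24) = sqrt(24 + C))
sqrt(-91554 + z(S)) = sqrt(-91554 + sqrt(24 + 224)) = sqrt(-91554 + sqrt(248)) = sqrt(-91554 + 2*sqrt(62))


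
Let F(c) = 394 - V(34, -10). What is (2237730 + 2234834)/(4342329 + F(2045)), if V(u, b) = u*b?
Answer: 4472564/4343063 ≈ 1.0298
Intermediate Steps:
V(u, b) = b*u
F(c) = 734 (F(c) = 394 - (-10)*34 = 394 - 1*(-340) = 394 + 340 = 734)
(2237730 + 2234834)/(4342329 + F(2045)) = (2237730 + 2234834)/(4342329 + 734) = 4472564/4343063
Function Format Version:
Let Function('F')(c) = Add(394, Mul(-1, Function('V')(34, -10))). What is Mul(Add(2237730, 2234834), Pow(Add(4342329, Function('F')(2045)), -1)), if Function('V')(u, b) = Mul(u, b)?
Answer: Rational(4472564, 4343063) ≈ 1.0298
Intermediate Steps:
Function('V')(u, b) = Mul(b, u)
Function('F')(c) = 734 (Function('F')(c) = Add(394, Mul(-1, Mul(-10, 34))) = Add(394, Mul(-1, -340)) = Add(394, 340) = 734)
Mul(Add(2237730, 2234834), Pow(Add(4342329, Function('F')(2045)), -1)) = Mul(Add(2237730, 2234834), Pow(Add(4342329, 734), -1)) = Mul(4472564, Pow(4343063, -1)) = Mul(4472564, Rational(1, 4343063)) = Rational(4472564, 4343063)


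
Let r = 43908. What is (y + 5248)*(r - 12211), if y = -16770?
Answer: -365212834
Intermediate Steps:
(y + 5248)*(r - 12211) = (-16770 + 5248)*(43908 - 12211) = -11522*31697 = -365212834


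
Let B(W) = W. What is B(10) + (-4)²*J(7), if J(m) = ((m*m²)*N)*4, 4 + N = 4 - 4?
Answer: -87798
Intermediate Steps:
N = -4 (N = -4 + (4 - 4) = -4 + 0 = -4)
J(m) = -16*m³ (J(m) = ((m*m²)*(-4))*4 = (m³*(-4))*4 = -4*m³*4 = -16*m³)
B(10) + (-4)²*J(7) = 10 + (-4)²*(-16*7³) = 10 + 16*(-16*343) = 10 + 16*(-5488) = 10 - 87808 = -87798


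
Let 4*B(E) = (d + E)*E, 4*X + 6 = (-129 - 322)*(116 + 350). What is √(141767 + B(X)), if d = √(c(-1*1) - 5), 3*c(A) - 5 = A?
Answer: √(24852005253 - 157629*I*√33)/6 ≈ 26274.0 - 0.47866*I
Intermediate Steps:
c(A) = 5/3 + A/3
d = I*√33/3 (d = √((5/3 + (-1*1)/3) - 5) = √((5/3 + (⅓)*(-1)) - 5) = √((5/3 - ⅓) - 5) = √(4/3 - 5) = √(-11/3) = I*√33/3 ≈ 1.9149*I)
X = -52543 (X = -3/2 + ((-129 - 322)*(116 + 350))/4 = -3/2 + (-451*466)/4 = -3/2 + (¼)*(-210166) = -3/2 - 105083/2 = -52543)
B(E) = E*(E + I*√33/3)/4 (B(E) = ((I*√33/3 + E)*E)/4 = ((E + I*√33/3)*E)/4 = (E*(E + I*√33/3))/4 = E*(E + I*√33/3)/4)
√(141767 + B(X)) = √(141767 + (1/12)*(-52543)*(3*(-52543) + I*√33)) = √(141767 + (1/12)*(-52543)*(-157629 + I*√33)) = √(141767 + (2760766849/4 - 52543*I*√33/12)) = √(2761333917/4 - 52543*I*√33/12)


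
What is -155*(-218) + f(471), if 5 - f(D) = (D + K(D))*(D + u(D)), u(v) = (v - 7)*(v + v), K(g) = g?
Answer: -412146783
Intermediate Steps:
u(v) = 2*v*(-7 + v) (u(v) = (-7 + v)*(2*v) = 2*v*(-7 + v))
f(D) = 5 - 2*D*(D + 2*D*(-7 + D)) (f(D) = 5 - (D + D)*(D + 2*D*(-7 + D)) = 5 - 2*D*(D + 2*D*(-7 + D)))
-155*(-218) + f(471) = -155*(-218) + (5 - 4*471³ + 26*471²) = 33790 + (5 - 4*104487111 + 26*221841) = 33790 + (5 - 417948444 + 5767866) = 33790 - 412180573 = -412146783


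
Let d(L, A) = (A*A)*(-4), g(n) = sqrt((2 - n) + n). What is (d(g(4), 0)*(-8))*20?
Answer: 0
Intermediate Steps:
g(n) = sqrt(2)
d(L, A) = -4*A**2 (d(L, A) = A**2*(-4) = -4*A**2)
(d(g(4), 0)*(-8))*20 = (-4*0**2*(-8))*20 = (-4*0*(-8))*20 = (0*(-8))*20 = 0*20 = 0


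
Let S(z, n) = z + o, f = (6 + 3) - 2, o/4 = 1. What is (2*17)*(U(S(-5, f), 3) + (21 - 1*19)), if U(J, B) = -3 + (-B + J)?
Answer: -170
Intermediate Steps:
o = 4 (o = 4*1 = 4)
f = 7 (f = 9 - 2 = 7)
S(z, n) = 4 + z (S(z, n) = z + 4 = 4 + z)
U(J, B) = -3 + J - B (U(J, B) = -3 + (J - B) = -3 + J - B)
(2*17)*(U(S(-5, f), 3) + (21 - 1*19)) = (2*17)*((-3 + (4 - 5) - 1*3) + (21 - 1*19)) = 34*((-3 - 1 - 3) + (21 - 19)) = 34*(-7 + 2) = 34*(-5) = -170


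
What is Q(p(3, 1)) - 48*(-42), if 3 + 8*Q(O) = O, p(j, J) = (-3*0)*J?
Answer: 16125/8 ≈ 2015.6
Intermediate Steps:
p(j, J) = 0 (p(j, J) = 0*J = 0)
Q(O) = -3/8 + O/8
Q(p(3, 1)) - 48*(-42) = (-3/8 + (⅛)*0) - 48*(-42) = (-3/8 + 0) + 2016 = -3/8 + 2016 = 16125/8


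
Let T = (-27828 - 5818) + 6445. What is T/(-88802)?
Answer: 27201/88802 ≈ 0.30631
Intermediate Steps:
T = -27201 (T = -33646 + 6445 = -27201)
T/(-88802) = -27201/(-88802) = -27201*(-1/88802) = 27201/88802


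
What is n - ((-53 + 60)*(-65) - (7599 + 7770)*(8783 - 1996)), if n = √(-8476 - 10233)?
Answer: 104309858 + I*√18709 ≈ 1.0431e+8 + 136.78*I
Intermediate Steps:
n = I*√18709 (n = √(-18709) = I*√18709 ≈ 136.78*I)
n - ((-53 + 60)*(-65) - (7599 + 7770)*(8783 - 1996)) = I*√18709 - ((-53 + 60)*(-65) - (7599 + 7770)*(8783 - 1996)) = I*√18709 - (7*(-65) - 15369*6787) = I*√18709 - (-455 - 1*104309403) = I*√18709 - (-455 - 104309403) = I*√18709 - 1*(-104309858) = I*√18709 + 104309858 = 104309858 + I*√18709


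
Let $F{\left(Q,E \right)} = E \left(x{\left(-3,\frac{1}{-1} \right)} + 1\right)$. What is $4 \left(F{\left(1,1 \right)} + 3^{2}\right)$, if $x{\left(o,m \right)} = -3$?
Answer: $28$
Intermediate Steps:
$F{\left(Q,E \right)} = - 2 E$ ($F{\left(Q,E \right)} = E \left(-3 + 1\right) = E \left(-2\right) = - 2 E$)
$4 \left(F{\left(1,1 \right)} + 3^{2}\right) = 4 \left(\left(-2\right) 1 + 3^{2}\right) = 4 \left(-2 + 9\right) = 4 \cdot 7 = 28$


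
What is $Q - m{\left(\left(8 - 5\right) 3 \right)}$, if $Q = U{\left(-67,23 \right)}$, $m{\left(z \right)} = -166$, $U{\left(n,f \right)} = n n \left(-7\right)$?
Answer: $-31257$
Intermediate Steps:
$U{\left(n,f \right)} = - 7 n^{2}$ ($U{\left(n,f \right)} = n^{2} \left(-7\right) = - 7 n^{2}$)
$Q = -31423$ ($Q = - 7 \left(-67\right)^{2} = \left(-7\right) 4489 = -31423$)
$Q - m{\left(\left(8 - 5\right) 3 \right)} = -31423 - -166 = -31423 + 166 = -31257$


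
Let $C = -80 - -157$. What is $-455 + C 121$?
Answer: $8862$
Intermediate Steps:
$C = 77$ ($C = -80 + 157 = 77$)
$-455 + C 121 = -455 + 77 \cdot 121 = -455 + 9317 = 8862$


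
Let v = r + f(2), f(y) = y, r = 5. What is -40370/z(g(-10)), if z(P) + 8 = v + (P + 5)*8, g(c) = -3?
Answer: -8074/3 ≈ -2691.3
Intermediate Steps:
v = 7 (v = 5 + 2 = 7)
z(P) = 39 + 8*P (z(P) = -8 + (7 + (P + 5)*8) = -8 + (7 + (5 + P)*8) = -8 + (7 + (40 + 8*P)) = -8 + (47 + 8*P) = 39 + 8*P)
-40370/z(g(-10)) = -40370/(39 + 8*(-3)) = -40370/(39 - 24) = -40370/15 = -40370*1/15 = -8074/3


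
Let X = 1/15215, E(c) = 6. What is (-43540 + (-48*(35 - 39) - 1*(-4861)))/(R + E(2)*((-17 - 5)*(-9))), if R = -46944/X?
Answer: 12829/238083924 ≈ 5.3884e-5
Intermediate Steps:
X = 1/15215 ≈ 6.5725e-5
R = -714252960 (R = -46944/1/15215 = -46944*15215 = -714252960)
(-43540 + (-48*(35 - 39) - 1*(-4861)))/(R + E(2)*((-17 - 5)*(-9))) = (-43540 + (-48*(35 - 39) - 1*(-4861)))/(-714252960 + 6*((-17 - 5)*(-9))) = (-43540 + (-48*(-4) + 4861))/(-714252960 + 6*(-22*(-9))) = (-43540 + (192 + 4861))/(-714252960 + 6*198) = (-43540 + 5053)/(-714252960 + 1188) = -38487/(-714251772) = -38487*(-1/714251772) = 12829/238083924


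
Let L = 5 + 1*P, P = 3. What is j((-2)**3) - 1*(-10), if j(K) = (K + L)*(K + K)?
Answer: 10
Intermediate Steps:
L = 8 (L = 5 + 1*3 = 5 + 3 = 8)
j(K) = 2*K*(8 + K) (j(K) = (K + 8)*(K + K) = (8 + K)*(2*K) = 2*K*(8 + K))
j((-2)**3) - 1*(-10) = 2*(-2)**3*(8 + (-2)**3) - 1*(-10) = 2*(-8)*(8 - 8) + 10 = 2*(-8)*0 + 10 = 0 + 10 = 10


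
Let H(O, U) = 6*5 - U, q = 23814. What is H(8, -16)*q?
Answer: 1095444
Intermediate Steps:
H(O, U) = 30 - U
H(8, -16)*q = (30 - 1*(-16))*23814 = (30 + 16)*23814 = 46*23814 = 1095444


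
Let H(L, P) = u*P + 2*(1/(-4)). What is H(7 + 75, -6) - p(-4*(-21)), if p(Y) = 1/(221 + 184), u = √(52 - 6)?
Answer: -407/810 - 6*√46 ≈ -41.196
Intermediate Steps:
u = √46 ≈ 6.7823
p(Y) = 1/405
H(L, P) = -½ + P*√46 (H(L, P) = √46*P + 2*(1/(-4)) = P*√46 + 2*(1*(-¼)) = P*√46 + 2*(-¼) = P*√46 - ½ = -½ + P*√46)
H(7 + 75, -6) - p(-4*(-21)) = (-½ - 6*√46) - 1*1/405 = (-½ - 6*√46) - 1/405 = -407/810 - 6*√46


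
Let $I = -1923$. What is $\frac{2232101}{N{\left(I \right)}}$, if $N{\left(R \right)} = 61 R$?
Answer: $- \frac{2232101}{117303} \approx -19.029$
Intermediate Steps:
$\frac{2232101}{N{\left(I \right)}} = \frac{2232101}{61 \left(-1923\right)} = \frac{2232101}{-117303} = 2232101 \left(- \frac{1}{117303}\right) = - \frac{2232101}{117303}$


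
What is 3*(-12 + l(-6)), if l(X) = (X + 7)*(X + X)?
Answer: -72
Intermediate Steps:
l(X) = 2*X*(7 + X) (l(X) = (7 + X)*(2*X) = 2*X*(7 + X))
3*(-12 + l(-6)) = 3*(-12 + 2*(-6)*(7 - 6)) = 3*(-12 + 2*(-6)*1) = 3*(-12 - 12) = 3*(-24) = -72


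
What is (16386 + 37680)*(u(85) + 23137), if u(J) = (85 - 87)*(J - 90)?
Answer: 1251465702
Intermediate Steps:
u(J) = 180 - 2*J (u(J) = -2*(-90 + J) = 180 - 2*J)
(16386 + 37680)*(u(85) + 23137) = (16386 + 37680)*((180 - 2*85) + 23137) = 54066*((180 - 170) + 23137) = 54066*(10 + 23137) = 54066*23147 = 1251465702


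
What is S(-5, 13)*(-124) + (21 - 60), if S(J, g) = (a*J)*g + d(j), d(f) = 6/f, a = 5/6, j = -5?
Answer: 102397/15 ≈ 6826.5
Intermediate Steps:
a = ⅚ (a = 5*(⅙) = ⅚ ≈ 0.83333)
S(J, g) = -6/5 + 5*J*g/6 (S(J, g) = (5*J/6)*g + 6/(-5) = 5*J*g/6 + 6*(-⅕) = 5*J*g/6 - 6/5 = -6/5 + 5*J*g/6)
S(-5, 13)*(-124) + (21 - 60) = (-6/5 + (⅚)*(-5)*13)*(-124) + (21 - 60) = (-6/5 - 325/6)*(-124) - 39 = -1661/30*(-124) - 39 = 102982/15 - 39 = 102397/15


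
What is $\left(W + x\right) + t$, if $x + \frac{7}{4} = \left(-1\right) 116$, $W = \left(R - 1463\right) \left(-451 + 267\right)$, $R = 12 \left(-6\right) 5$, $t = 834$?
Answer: $\frac{1344593}{4} \approx 3.3615 \cdot 10^{5}$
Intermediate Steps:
$R = -360$ ($R = \left(-72\right) 5 = -360$)
$W = 335432$ ($W = \left(-360 - 1463\right) \left(-451 + 267\right) = \left(-1823\right) \left(-184\right) = 335432$)
$x = - \frac{471}{4}$ ($x = - \frac{7}{4} - 116 = - \frac{471}{4} \approx -117.75$)
$\left(W + x\right) + t = \left(335432 - \frac{471}{4}\right) + 834 = \frac{1341257}{4} + 834 = \frac{1344593}{4}$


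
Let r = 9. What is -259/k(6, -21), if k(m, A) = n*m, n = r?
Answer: -259/54 ≈ -4.7963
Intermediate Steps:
n = 9
k(m, A) = 9*m
-259/k(6, -21) = -259/(9*6) = -259/54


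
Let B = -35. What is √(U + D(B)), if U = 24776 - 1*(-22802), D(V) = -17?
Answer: √47561 ≈ 218.08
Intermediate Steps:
U = 47578 (U = 24776 + 22802 = 47578)
√(U + D(B)) = √(47578 - 17) = √47561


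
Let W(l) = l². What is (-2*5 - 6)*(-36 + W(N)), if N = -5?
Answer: 176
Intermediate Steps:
(-2*5 - 6)*(-36 + W(N)) = (-2*5 - 6)*(-36 + (-5)²) = (-10 - 6)*(-36 + 25) = -16*(-11) = 176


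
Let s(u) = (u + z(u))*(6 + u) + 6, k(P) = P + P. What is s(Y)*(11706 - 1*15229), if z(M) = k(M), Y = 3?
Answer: -306501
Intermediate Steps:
k(P) = 2*P
z(M) = 2*M
s(u) = 6 + 3*u*(6 + u) (s(u) = (u + 2*u)*(6 + u) + 6 = (3*u)*(6 + u) + 6 = 3*u*(6 + u) + 6 = 6 + 3*u*(6 + u))
s(Y)*(11706 - 1*15229) = (6 + 3*3**2 + 18*3)*(11706 - 1*15229) = (6 + 3*9 + 54)*(11706 - 15229) = (6 + 27 + 54)*(-3523) = 87*(-3523) = -306501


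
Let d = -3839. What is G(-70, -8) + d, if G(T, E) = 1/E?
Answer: -30713/8 ≈ -3839.1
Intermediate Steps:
G(-70, -8) + d = 1/(-8) - 3839 = -⅛ - 3839 = -30713/8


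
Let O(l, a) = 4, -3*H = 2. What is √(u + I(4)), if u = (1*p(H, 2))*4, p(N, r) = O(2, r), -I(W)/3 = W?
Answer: 2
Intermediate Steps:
I(W) = -3*W
H = -⅔ (H = -⅓*2 = -⅔ ≈ -0.66667)
p(N, r) = 4
u = 16 (u = (1*4)*4 = 4*4 = 16)
√(u + I(4)) = √(16 - 3*4) = √(16 - 12) = √4 = 2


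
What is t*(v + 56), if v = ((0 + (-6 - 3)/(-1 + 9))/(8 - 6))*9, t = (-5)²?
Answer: 20375/16 ≈ 1273.4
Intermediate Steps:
t = 25
v = -81/16 (v = ((0 - 9/8)/2)*9 = ((0 - 9*⅛)*(½))*9 = ((0 - 9/8)*(½))*9 = -9/8*½*9 = -9/16*9 = -81/16 ≈ -5.0625)
t*(v + 56) = 25*(-81/16 + 56) = 25*(815/16) = 20375/16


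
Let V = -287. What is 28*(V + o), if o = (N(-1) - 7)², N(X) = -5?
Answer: -4004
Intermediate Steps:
o = 144 (o = (-5 - 7)² = (-12)² = 144)
28*(V + o) = 28*(-287 + 144) = 28*(-143) = -4004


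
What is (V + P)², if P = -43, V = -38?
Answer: 6561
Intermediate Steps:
(V + P)² = (-38 - 43)² = (-81)² = 6561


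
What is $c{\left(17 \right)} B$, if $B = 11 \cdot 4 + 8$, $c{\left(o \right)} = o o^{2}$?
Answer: $255476$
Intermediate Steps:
$c{\left(o \right)} = o^{3}$
$B = 52$ ($B = 44 + 8 = 52$)
$c{\left(17 \right)} B = 17^{3} \cdot 52 = 4913 \cdot 52 = 255476$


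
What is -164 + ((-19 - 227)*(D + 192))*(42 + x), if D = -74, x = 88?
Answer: -3773804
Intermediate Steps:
-164 + ((-19 - 227)*(D + 192))*(42 + x) = -164 + ((-19 - 227)*(-74 + 192))*(42 + 88) = -164 - 246*118*130 = -164 - 29028*130 = -164 - 3773640 = -3773804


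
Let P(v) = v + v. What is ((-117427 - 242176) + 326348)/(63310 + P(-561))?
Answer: -33255/62188 ≈ -0.53475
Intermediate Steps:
P(v) = 2*v
((-117427 - 242176) + 326348)/(63310 + P(-561)) = ((-117427 - 242176) + 326348)/(63310 + 2*(-561)) = (-359603 + 326348)/(63310 - 1122) = -33255/62188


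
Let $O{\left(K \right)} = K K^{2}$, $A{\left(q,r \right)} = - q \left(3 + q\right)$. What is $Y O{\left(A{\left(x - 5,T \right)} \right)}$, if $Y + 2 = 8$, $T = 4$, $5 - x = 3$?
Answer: $0$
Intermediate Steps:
$x = 2$ ($x = 5 - 3 = 2$)
$A{\left(q,r \right)} = - q \left(3 + q\right)$
$Y = 6$ ($Y = -2 + 8 = 6$)
$O{\left(K \right)} = K^{3}$
$Y O{\left(A{\left(x - 5,T \right)} \right)} = 6 \left(- \left(2 - 5\right) \left(3 + \left(2 - 5\right)\right)\right)^{3} = 6 \left(\left(-1\right) \left(-3\right) \left(3 - 3\right)\right)^{3} = 6 \left(\left(-1\right) \left(-3\right) 0\right)^{3} = 6 \cdot 0^{3} = 6 \cdot 0 = 0$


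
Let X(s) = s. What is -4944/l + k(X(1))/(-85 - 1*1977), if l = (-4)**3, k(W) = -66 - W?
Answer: 318713/4124 ≈ 77.282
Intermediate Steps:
l = -64
-4944/l + k(X(1))/(-85 - 1*1977) = -4944/(-64) + (-66 - 1*1)/(-85 - 1*1977) = -4944*(-1/64) + (-66 - 1)/(-85 - 1977) = 309/4 - 67/(-2062) = 309/4 - 67*(-1/2062) = 309/4 + 67/2062 = 318713/4124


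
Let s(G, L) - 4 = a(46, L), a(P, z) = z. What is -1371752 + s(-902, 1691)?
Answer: -1370057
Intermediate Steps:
s(G, L) = 4 + L
-1371752 + s(-902, 1691) = -1371752 + (4 + 1691) = -1371752 + 1695 = -1370057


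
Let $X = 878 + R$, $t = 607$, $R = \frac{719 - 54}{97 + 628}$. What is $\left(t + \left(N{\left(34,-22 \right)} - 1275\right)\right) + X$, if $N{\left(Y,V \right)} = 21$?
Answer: $\frac{33628}{145} \approx 231.92$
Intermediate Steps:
$R = \frac{133}{145}$ ($R = \frac{665}{725} = 665 \cdot \frac{1}{725} = \frac{133}{145} \approx 0.91724$)
$X = \frac{127443}{145}$ ($X = 878 + \frac{133}{145} = \frac{127443}{145} \approx 878.92$)
$\left(t + \left(N{\left(34,-22 \right)} - 1275\right)\right) + X = \left(607 + \left(21 - 1275\right)\right) + \frac{127443}{145} = \left(607 - 1254\right) + \frac{127443}{145} = -647 + \frac{127443}{145} = \frac{33628}{145}$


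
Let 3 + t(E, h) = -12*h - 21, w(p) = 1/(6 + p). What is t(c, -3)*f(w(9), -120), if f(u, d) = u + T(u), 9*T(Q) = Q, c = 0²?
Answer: 8/9 ≈ 0.88889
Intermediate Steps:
c = 0
T(Q) = Q/9
t(E, h) = -24 - 12*h (t(E, h) = -3 + (-12*h - 21) = -3 + (-21 - 12*h) = -24 - 12*h)
f(u, d) = 10*u/9 (f(u, d) = u + u/9 = 10*u/9)
t(c, -3)*f(w(9), -120) = (-24 - 12*(-3))*(10/(9*(6 + 9))) = (-24 + 36)*((10/9)/15) = 12*((10/9)*(1/15)) = 12*(2/27) = 8/9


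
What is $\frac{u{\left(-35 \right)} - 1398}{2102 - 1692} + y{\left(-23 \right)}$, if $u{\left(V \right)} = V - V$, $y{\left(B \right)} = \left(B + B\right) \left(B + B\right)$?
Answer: $\frac{433081}{205} \approx 2112.6$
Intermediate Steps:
$y{\left(B \right)} = 4 B^{2}$ ($y{\left(B \right)} = 2 B 2 B = 4 B^{2}$)
$u{\left(V \right)} = 0$
$\frac{u{\left(-35 \right)} - 1398}{2102 - 1692} + y{\left(-23 \right)} = \frac{0 - 1398}{2102 - 1692} + 4 \left(-23\right)^{2} = \frac{0 - 1398}{410} + 4 \cdot 529 = \left(0 - 1398\right) \frac{1}{410} + 2116 = \left(-1398\right) \frac{1}{410} + 2116 = - \frac{699}{205} + 2116 = \frac{433081}{205}$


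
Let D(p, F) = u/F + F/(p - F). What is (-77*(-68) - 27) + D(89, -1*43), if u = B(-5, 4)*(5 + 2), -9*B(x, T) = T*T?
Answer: 88698233/17028 ≈ 5209.0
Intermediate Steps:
B(x, T) = -T**2/9 (B(x, T) = -T*T/9 = -T**2/9)
u = -112/9 (u = (-1/9*4**2)*(5 + 2) = -1/9*16*7 = -16/9*7 = -112/9 ≈ -12.444)
D(p, F) = -112/(9*F) + F/(p - F)
(-77*(-68) - 27) + D(89, -1*43) = (-77*(-68) - 27) + (-(-112)*43 - 9*(-1*43)**2 + 112*89)/(9*((-1*43))*(-1*43 - 1*89)) = (5236 - 27) + (1/9)*(-112*(-43) - 9*(-43)**2 + 9968)/(-43*(-43 - 89)) = 5209 + (1/9)*(-1/43)*(4816 - 9*1849 + 9968)/(-132) = 5209 + (1/9)*(-1/43)*(-1/132)*(4816 - 16641 + 9968) = 5209 + (1/9)*(-1/43)*(-1/132)*(-1857) = 5209 - 619/17028 = 88698233/17028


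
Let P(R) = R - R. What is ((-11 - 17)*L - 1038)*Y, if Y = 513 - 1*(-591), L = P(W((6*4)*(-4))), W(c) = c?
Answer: -1145952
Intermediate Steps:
P(R) = 0
L = 0
Y = 1104 (Y = 513 + 591 = 1104)
((-11 - 17)*L - 1038)*Y = ((-11 - 17)*0 - 1038)*1104 = (-28*0 - 1038)*1104 = (0 - 1038)*1104 = -1038*1104 = -1145952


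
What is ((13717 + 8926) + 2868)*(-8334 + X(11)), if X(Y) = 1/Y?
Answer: -2338669903/11 ≈ -2.1261e+8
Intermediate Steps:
((13717 + 8926) + 2868)*(-8334 + X(11)) = ((13717 + 8926) + 2868)*(-8334 + 1/11) = (22643 + 2868)*(-8334 + 1/11) = 25511*(-91673/11) = -2338669903/11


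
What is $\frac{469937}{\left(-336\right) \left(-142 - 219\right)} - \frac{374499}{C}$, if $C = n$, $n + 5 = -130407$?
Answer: $\frac{26677663687}{3954613488} \approx 6.746$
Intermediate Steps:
$n = -130412$ ($n = -5 - 130407 = -130412$)
$C = -130412$
$\frac{469937}{\left(-336\right) \left(-142 - 219\right)} - \frac{374499}{C} = \frac{469937}{\left(-336\right) \left(-142 - 219\right)} - \frac{374499}{-130412} = \frac{469937}{\left(-336\right) \left(-142 - 219\right)} - - \frac{374499}{130412} = \frac{469937}{\left(-336\right) \left(-142 - 219\right)} + \frac{374499}{130412} = \frac{469937}{\left(-336\right) \left(-361\right)} + \frac{374499}{130412} = \frac{469937}{121296} + \frac{374499}{130412} = \frac{26677663687}{3954613488}$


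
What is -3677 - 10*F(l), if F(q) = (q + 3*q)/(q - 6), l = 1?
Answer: -3669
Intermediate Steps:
F(q) = 4*q/(-6 + q) (F(q) = (4*q)/(-6 + q) = 4*q/(-6 + q))
-3677 - 10*F(l) = -3677 - 40/(-6 + 1) = -3677 - 40/(-5) = -3677 - 40*(-1)/5 = -3677 - 10*(-4/5) = -3677 + 8 = -3669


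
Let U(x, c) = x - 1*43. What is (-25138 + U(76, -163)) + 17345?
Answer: -7760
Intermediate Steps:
U(x, c) = -43 + x (U(x, c) = x - 43 = -43 + x)
(-25138 + U(76, -163)) + 17345 = (-25138 + (-43 + 76)) + 17345 = (-25138 + 33) + 17345 = -25105 + 17345 = -7760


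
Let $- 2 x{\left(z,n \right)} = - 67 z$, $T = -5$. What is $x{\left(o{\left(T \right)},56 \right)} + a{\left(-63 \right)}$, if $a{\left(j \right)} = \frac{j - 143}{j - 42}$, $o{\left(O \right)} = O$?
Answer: $- \frac{34763}{210} \approx -165.54$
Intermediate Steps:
$x{\left(z,n \right)} = \frac{67 z}{2}$ ($x{\left(z,n \right)} = - \frac{\left(-67\right) z}{2} = \frac{67 z}{2}$)
$a{\left(j \right)} = \frac{-143 + j}{-42 + j}$
$x{\left(o{\left(T \right)},56 \right)} + a{\left(-63 \right)} = \frac{67}{2} \left(-5\right) + \frac{-143 - 63}{-42 - 63} = - \frac{335}{2} + \frac{1}{-105} \left(-206\right) = - \frac{335}{2} - - \frac{206}{105} = - \frac{335}{2} + \frac{206}{105} = - \frac{34763}{210}$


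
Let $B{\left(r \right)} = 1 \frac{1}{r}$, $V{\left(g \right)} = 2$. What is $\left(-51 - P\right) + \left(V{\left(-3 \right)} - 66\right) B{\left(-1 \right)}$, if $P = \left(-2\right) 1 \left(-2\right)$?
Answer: $9$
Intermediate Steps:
$P = 4$ ($P = \left(-2\right) \left(-2\right) = 4$)
$B{\left(r \right)} = \frac{1}{r}$
$\left(-51 - P\right) + \left(V{\left(-3 \right)} - 66\right) B{\left(-1 \right)} = \left(-51 - 4\right) + \frac{2 - 66}{-1} = \left(-51 - 4\right) + \left(2 - 66\right) \left(-1\right) = -55 - -64 = -55 + 64 = 9$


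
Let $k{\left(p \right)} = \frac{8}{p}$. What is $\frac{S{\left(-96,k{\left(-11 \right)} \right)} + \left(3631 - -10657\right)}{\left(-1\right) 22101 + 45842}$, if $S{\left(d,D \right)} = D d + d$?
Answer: $\frac{156880}{261151} \approx 0.60073$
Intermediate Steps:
$S{\left(d,D \right)} = d + D d$
$\frac{S{\left(-96,k{\left(-11 \right)} \right)} + \left(3631 - -10657\right)}{\left(-1\right) 22101 + 45842} = \frac{- 96 \left(1 + \frac{8}{-11}\right) + \left(3631 - -10657\right)}{\left(-1\right) 22101 + 45842} = \frac{- 96 \left(1 + 8 \left(- \frac{1}{11}\right)\right) + \left(3631 + 10657\right)}{-22101 + 45842} = \frac{- 96 \left(1 - \frac{8}{11}\right) + 14288}{23741} = \left(\left(-96\right) \frac{3}{11} + 14288\right) \frac{1}{23741} = \left(- \frac{288}{11} + 14288\right) \frac{1}{23741} = \frac{156880}{11} \cdot \frac{1}{23741} = \frac{156880}{261151}$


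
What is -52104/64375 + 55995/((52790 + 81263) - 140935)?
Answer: -1321085951/147676250 ≈ -8.9458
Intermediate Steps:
-52104/64375 + 55995/((52790 + 81263) - 140935) = -52104*1/64375 + 55995/(134053 - 140935) = -52104/64375 + 55995/(-6882) = -52104/64375 + 55995*(-1/6882) = -52104/64375 - 18665/2294 = -1321085951/147676250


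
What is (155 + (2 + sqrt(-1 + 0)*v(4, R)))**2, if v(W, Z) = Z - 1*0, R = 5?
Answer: 24624 + 1570*I ≈ 24624.0 + 1570.0*I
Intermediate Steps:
v(W, Z) = Z (v(W, Z) = Z + 0 = Z)
(155 + (2 + sqrt(-1 + 0)*v(4, R)))**2 = (155 + (2 + sqrt(-1 + 0)*5))**2 = (155 + (2 + sqrt(-1)*5))**2 = (155 + (2 + I*5))**2 = (155 + (2 + 5*I))**2 = (157 + 5*I)**2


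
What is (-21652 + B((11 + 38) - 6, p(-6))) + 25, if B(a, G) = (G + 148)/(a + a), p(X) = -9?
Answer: -1859783/86 ≈ -21625.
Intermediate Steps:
B(a, G) = (148 + G)/(2*a) (B(a, G) = (148 + G)/((2*a)) = (148 + G)*(1/(2*a)) = (148 + G)/(2*a))
(-21652 + B((11 + 38) - 6, p(-6))) + 25 = (-21652 + (148 - 9)/(2*((11 + 38) - 6))) + 25 = (-21652 + (½)*139/(49 - 6)) + 25 = (-21652 + (½)*139/43) + 25 = (-21652 + (½)*(1/43)*139) + 25 = (-21652 + 139/86) + 25 = -1861933/86 + 25 = -1859783/86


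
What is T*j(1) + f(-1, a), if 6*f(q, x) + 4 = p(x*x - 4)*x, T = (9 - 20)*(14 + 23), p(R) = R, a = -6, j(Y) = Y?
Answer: -1319/3 ≈ -439.67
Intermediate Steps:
T = -407 (T = -11*37 = -407)
f(q, x) = -2/3 + x*(-4 + x**2)/6 (f(q, x) = -2/3 + ((x*x - 4)*x)/6 = -2/3 + ((x**2 - 4)*x)/6 = -2/3 + ((-4 + x**2)*x)/6 = -2/3 + (x*(-4 + x**2))/6 = -2/3 + x*(-4 + x**2)/6)
T*j(1) + f(-1, a) = -407*1 + (-2/3 + (1/6)*(-6)*(-4 + (-6)**2)) = -407 + (-2/3 + (1/6)*(-6)*(-4 + 36)) = -407 + (-2/3 + (1/6)*(-6)*32) = -407 + (-2/3 - 32) = -407 - 98/3 = -1319/3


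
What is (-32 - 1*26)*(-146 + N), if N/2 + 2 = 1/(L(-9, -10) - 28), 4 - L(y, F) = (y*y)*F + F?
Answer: 1731271/199 ≈ 8699.9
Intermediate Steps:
L(y, F) = 4 - F - F*y² (L(y, F) = 4 - ((y*y)*F + F) = 4 - (y²*F + F) = 4 - (F*y² + F) = 4 - (F + F*y²) = 4 + (-F - F*y²) = 4 - F - F*y²)
N = -1591/398 (N = -4 + 2/((4 - 1*(-10) - 1*(-10)*(-9)²) - 28) = -4 + 2/((4 + 10 - 1*(-10)*81) - 28) = -4 + 2/((4 + 10 + 810) - 28) = -4 + 2/(824 - 28) = -4 + 2/796 = -4 + 2*(1/796) = -4 + 1/398 = -1591/398 ≈ -3.9975)
(-32 - 1*26)*(-146 + N) = (-32 - 1*26)*(-146 - 1591/398) = (-32 - 26)*(-59699/398) = -58*(-59699/398) = 1731271/199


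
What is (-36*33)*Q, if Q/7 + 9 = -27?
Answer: 299376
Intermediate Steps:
Q = -252 (Q = -63 + 7*(-27) = -63 - 189 = -252)
(-36*33)*Q = -36*33*(-252) = -1188*(-252) = 299376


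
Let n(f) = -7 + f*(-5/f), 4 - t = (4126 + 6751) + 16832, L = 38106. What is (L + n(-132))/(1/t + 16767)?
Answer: 527697135/232264867 ≈ 2.2720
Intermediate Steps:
t = -27705 (t = 4 - ((4126 + 6751) + 16832) = 4 - (10877 + 16832) = 4 - 1*27709 = 4 - 27709 = -27705)
n(f) = -12 (n(f) = -7 - 5 = -12)
(L + n(-132))/(1/t + 16767) = (38106 - 12)/(1/(-27705) + 16767) = 38094/(-1/27705 + 16767) = 38094/(464529734/27705) = 38094*(27705/464529734) = 527697135/232264867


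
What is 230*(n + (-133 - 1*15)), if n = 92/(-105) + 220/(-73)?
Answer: -53554856/1533 ≈ -34935.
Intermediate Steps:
n = -29816/7665 (n = 92*(-1/105) + 220*(-1/73) = -92/105 - 220/73 = -29816/7665 ≈ -3.8899)
230*(n + (-133 - 1*15)) = 230*(-29816/7665 + (-133 - 1*15)) = 230*(-29816/7665 + (-133 - 15)) = 230*(-29816/7665 - 148) = 230*(-1164236/7665) = -53554856/1533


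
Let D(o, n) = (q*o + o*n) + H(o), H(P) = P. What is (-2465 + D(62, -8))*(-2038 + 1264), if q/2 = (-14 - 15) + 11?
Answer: 3971394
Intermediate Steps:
q = -36 (q = 2*((-14 - 15) + 11) = 2*(-29 + 11) = 2*(-18) = -36)
D(o, n) = -35*o + n*o (D(o, n) = (-36*o + o*n) + o = (-36*o + n*o) + o = -35*o + n*o)
(-2465 + D(62, -8))*(-2038 + 1264) = (-2465 + 62*(-35 - 8))*(-2038 + 1264) = (-2465 + 62*(-43))*(-774) = (-2465 - 2666)*(-774) = -5131*(-774) = 3971394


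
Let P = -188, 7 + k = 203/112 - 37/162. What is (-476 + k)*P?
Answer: 29324005/324 ≈ 90506.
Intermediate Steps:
k = -7019/1296 (k = -7 + (203/112 - 37/162) = -7 + (203*(1/112) - 37*1/162) = -7 + (29/16 - 37/162) = -7 + 2053/1296 = -7019/1296 ≈ -5.4159)
(-476 + k)*P = (-476 - 7019/1296)*(-188) = -623915/1296*(-188) = 29324005/324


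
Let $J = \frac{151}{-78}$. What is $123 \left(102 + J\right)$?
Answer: $\frac{320005}{26} \approx 12308.0$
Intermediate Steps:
$J = - \frac{151}{78}$ ($J = 151 \left(- \frac{1}{78}\right) = - \frac{151}{78} \approx -1.9359$)
$123 \left(102 + J\right) = 123 \left(102 - \frac{151}{78}\right) = 123 \cdot \frac{7805}{78} = \frac{320005}{26}$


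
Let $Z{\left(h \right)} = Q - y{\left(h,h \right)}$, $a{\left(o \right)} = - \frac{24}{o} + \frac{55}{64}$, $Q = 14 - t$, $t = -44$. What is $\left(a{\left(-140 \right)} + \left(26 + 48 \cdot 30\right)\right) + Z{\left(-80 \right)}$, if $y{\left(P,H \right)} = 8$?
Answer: $\frac{3398149}{2240} \approx 1517.0$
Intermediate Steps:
$Q = 58$ ($Q = 14 - -44 = 14 + 44 = 58$)
$a{\left(o \right)} = \frac{55}{64} - \frac{24}{o}$ ($a{\left(o \right)} = - \frac{24}{o} + 55 \cdot \frac{1}{64} = - \frac{24}{o} + \frac{55}{64} = \frac{55}{64} - \frac{24}{o}$)
$Z{\left(h \right)} = 50$ ($Z{\left(h \right)} = 58 - 8 = 50$)
$\left(a{\left(-140 \right)} + \left(26 + 48 \cdot 30\right)\right) + Z{\left(-80 \right)} = \left(\left(\frac{55}{64} - \frac{24}{-140}\right) + \left(26 + 48 \cdot 30\right)\right) + 50 = \left(\left(\frac{55}{64} - - \frac{6}{35}\right) + \left(26 + 1440\right)\right) + 50 = \left(\left(\frac{55}{64} + \frac{6}{35}\right) + 1466\right) + 50 = \left(\frac{2309}{2240} + 1466\right) + 50 = \frac{3286149}{2240} + 50 = \frac{3398149}{2240}$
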